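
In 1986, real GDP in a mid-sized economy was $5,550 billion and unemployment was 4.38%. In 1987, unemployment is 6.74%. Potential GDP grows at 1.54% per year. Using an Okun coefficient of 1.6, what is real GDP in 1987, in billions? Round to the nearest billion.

Δu = 6.74 - 4.38 = 2.36 points.
Okun's law (growth form): g_Y = g_Y* - β × Δu = 1.54 - 1.6 × (2.36) = 1.54 - 3.776 = -2.236%.
Real GDP in the next year = 5550 × (1 - 2.236/100) = 5550 × 0.97764 ≈ 5426 billion.

$5,426 billion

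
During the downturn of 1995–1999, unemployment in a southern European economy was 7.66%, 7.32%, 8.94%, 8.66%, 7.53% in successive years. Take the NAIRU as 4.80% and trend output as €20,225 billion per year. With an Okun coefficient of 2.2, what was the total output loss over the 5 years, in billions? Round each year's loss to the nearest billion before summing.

Year 1995: gap = -2.2 × (7.66 - 4.8) = -6.292%, loss ≈ 20225 × 6.292/100 ≈ 1273.
Year 1996: gap = -2.2 × (7.32 - 4.8) = -5.544%, loss ≈ 20225 × 5.544/100 ≈ 1121.
Year 1997: gap = -2.2 × (8.94 - 4.8) = -9.108%, loss ≈ 20225 × 9.108/100 ≈ 1842.
Year 1998: gap = -2.2 × (8.66 - 4.8) = -8.492%, loss ≈ 20225 × 8.492/100 ≈ 1718.
Year 1999: gap = -2.2 × (7.53 - 4.8) = -6.006%, loss ≈ 20225 × 6.006/100 ≈ 1215.
Total lost output = 1273 + 1121 + 1842 + 1718 + 1215 = 7169 billion.

€7,169 billion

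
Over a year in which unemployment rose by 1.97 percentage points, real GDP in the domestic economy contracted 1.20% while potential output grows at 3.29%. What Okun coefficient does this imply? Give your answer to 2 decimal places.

β ≈ 2.28

Growth form: g_Y = g_Y* - β × Δu, so β = (g_Y* - g_Y)/Δu.
β = (3.29 + 1.2)/1.97 = 4.49/1.97 = 2.28.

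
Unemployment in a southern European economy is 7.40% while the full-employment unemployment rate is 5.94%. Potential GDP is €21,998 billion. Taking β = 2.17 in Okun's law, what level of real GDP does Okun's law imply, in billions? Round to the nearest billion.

€21,301 billion

Unemployment gap = 7.4 - 5.94 = 1.46 points, so the output gap is -2.17 × 1.46 = -3.1682%.
Actual GDP = 21998 × (1 - 3.1682/100) = 21998 × 0.968318 ≈ 21301 billion.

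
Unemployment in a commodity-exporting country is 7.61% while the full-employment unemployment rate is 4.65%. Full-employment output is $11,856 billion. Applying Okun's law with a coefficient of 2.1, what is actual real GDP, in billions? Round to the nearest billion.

$11,119 billion

Unemployment gap = 7.61 - 4.65 = 2.96 points, so the output gap is -2.1 × 2.96 = -6.216%.
Actual GDP = 11856 × (1 - 6.216/100) = 11856 × 0.93784 ≈ 11119 billion.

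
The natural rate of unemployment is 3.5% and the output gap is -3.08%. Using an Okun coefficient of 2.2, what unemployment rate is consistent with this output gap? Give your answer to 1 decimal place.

From Okun's law, u - u* = -(output gap)/β = -(-3.08)/2.2 = 1.4 points.
So u = 3.5 + 1.4 = 4.9%.

4.9%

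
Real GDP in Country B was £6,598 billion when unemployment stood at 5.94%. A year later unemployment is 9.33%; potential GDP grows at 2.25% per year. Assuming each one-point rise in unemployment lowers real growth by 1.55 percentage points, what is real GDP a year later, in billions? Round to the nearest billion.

Δu = 9.33 - 5.94 = 3.39 points.
Okun's law (growth form): g_Y = g_Y* - β × Δu = 2.25 - 1.55 × (3.39) = 2.25 - 5.2545 = -3.0045%.
Real GDP in the next year = 6598 × (1 - 3.0045/100) = 6598 × 0.969955 ≈ 6400 billion.

£6,400 billion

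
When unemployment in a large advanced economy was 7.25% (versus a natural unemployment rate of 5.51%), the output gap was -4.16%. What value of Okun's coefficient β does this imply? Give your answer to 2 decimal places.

β ≈ 2.39

Okun's law: output gap = -β × (u - u*).
-4.16 = -β × (7.25 - 5.51) = -β × 1.74, so β = 4.16/1.74 = 2.39.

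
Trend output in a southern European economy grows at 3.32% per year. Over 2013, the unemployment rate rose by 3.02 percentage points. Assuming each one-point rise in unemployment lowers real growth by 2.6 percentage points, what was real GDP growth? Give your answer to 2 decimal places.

Growth-rate Okun's law: g_Y = g_Y* - β × Δu.
g_Y = 3.32 - 2.6 × (3.02) = 3.32 - 7.852 = -4.532%, i.e. -4.53% to 2 d.p.

-4.53%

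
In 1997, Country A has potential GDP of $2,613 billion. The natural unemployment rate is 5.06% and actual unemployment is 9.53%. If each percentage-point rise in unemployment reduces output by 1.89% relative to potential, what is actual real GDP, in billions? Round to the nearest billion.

$2,392 billion

Unemployment gap = 9.53 - 5.06 = 4.47 points, so the output gap is -1.89 × 4.47 = -8.4483%.
Actual GDP = 2613 × (1 - 8.4483/100) = 2613 × 0.915517 ≈ 2392 billion.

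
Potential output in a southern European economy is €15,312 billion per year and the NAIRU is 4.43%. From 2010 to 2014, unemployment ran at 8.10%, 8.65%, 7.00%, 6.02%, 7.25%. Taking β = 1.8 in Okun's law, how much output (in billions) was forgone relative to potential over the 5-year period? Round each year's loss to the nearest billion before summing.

€4,098 billion

Year 2010: gap = -1.8 × (8.1 - 4.43) = -6.606%, loss ≈ 15312 × 6.606/100 ≈ 1012.
Year 2011: gap = -1.8 × (8.65 - 4.43) = -7.596%, loss ≈ 15312 × 7.596/100 ≈ 1163.
Year 2012: gap = -1.8 × (7 - 4.43) = -4.626%, loss ≈ 15312 × 4.626/100 ≈ 708.
Year 2013: gap = -1.8 × (6.02 - 4.43) = -2.862%, loss ≈ 15312 × 2.862/100 ≈ 438.
Year 2014: gap = -1.8 × (7.25 - 4.43) = -5.076%, loss ≈ 15312 × 5.076/100 ≈ 777.
Total lost output = 1012 + 1163 + 708 + 438 + 777 = 4098 billion.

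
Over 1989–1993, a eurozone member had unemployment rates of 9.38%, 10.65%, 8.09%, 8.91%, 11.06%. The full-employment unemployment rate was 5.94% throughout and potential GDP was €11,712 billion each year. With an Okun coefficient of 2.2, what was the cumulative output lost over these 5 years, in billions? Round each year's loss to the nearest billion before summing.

€4,738 billion

Year 1989: gap = -2.2 × (9.38 - 5.94) = -7.568%, loss ≈ 11712 × 7.568/100 ≈ 886.
Year 1990: gap = -2.2 × (10.65 - 5.94) = -10.362%, loss ≈ 11712 × 10.362/100 ≈ 1214.
Year 1991: gap = -2.2 × (8.09 - 5.94) = -4.73%, loss ≈ 11712 × 4.73/100 ≈ 554.
Year 1992: gap = -2.2 × (8.91 - 5.94) = -6.534%, loss ≈ 11712 × 6.534/100 ≈ 765.
Year 1993: gap = -2.2 × (11.06 - 5.94) = -11.264%, loss ≈ 11712 × 11.264/100 ≈ 1319.
Total lost output = 886 + 1214 + 554 + 765 + 1319 = 4738 billion.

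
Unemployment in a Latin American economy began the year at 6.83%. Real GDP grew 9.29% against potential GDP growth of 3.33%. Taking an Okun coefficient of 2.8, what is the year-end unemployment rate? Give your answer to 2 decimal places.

Growth-rate Okun's law: g_Y = g_Y* - β × Δu, so Δu = (g_Y* - g_Y)/β.
Δu = (3.33 - 9.29)/2.8 = -5.96/2.8 = -2.13 percentage points.
Year-end unemployment = 6.83 - 2.13 = 4.70%.

4.70%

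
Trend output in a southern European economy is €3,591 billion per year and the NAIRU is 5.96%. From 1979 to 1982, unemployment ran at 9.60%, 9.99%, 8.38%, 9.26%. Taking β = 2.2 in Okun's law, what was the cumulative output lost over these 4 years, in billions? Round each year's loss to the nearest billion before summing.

€1,058 billion

Year 1979: gap = -2.2 × (9.6 - 5.96) = -8.008%, loss ≈ 3591 × 8.008/100 ≈ 288.
Year 1980: gap = -2.2 × (9.99 - 5.96) = -8.866%, loss ≈ 3591 × 8.866/100 ≈ 318.
Year 1981: gap = -2.2 × (8.38 - 5.96) = -5.324%, loss ≈ 3591 × 5.324/100 ≈ 191.
Year 1982: gap = -2.2 × (9.26 - 5.96) = -7.26%, loss ≈ 3591 × 7.26/100 ≈ 261.
Total lost output = 288 + 318 + 191 + 261 = 1058 billion.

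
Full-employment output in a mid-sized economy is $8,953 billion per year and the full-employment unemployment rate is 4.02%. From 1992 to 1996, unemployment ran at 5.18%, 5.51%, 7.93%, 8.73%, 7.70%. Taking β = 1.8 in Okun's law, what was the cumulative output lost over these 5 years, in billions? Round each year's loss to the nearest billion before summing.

$2,409 billion

Year 1992: gap = -1.8 × (5.18 - 4.02) = -2.088%, loss ≈ 8953 × 2.088/100 ≈ 187.
Year 1993: gap = -1.8 × (5.51 - 4.02) = -2.682%, loss ≈ 8953 × 2.682/100 ≈ 240.
Year 1994: gap = -1.8 × (7.93 - 4.02) = -7.038%, loss ≈ 8953 × 7.038/100 ≈ 630.
Year 1995: gap = -1.8 × (8.73 - 4.02) = -8.478%, loss ≈ 8953 × 8.478/100 ≈ 759.
Year 1996: gap = -1.8 × (7.7 - 4.02) = -6.624%, loss ≈ 8953 × 6.624/100 ≈ 593.
Total lost output = 187 + 240 + 630 + 759 + 593 = 2409 billion.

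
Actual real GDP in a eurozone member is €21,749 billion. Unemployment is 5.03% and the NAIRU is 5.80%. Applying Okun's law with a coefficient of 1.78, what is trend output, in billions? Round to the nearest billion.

Unemployment gap = 5.03 - 5.8 = -0.77 points, so output gap = -1.78 × (-0.77) = 1.3706%.
Since Y = Y* × (1 + gap/100), Y* = 21749/1.013706 ≈ 21455 billion.

€21,455 billion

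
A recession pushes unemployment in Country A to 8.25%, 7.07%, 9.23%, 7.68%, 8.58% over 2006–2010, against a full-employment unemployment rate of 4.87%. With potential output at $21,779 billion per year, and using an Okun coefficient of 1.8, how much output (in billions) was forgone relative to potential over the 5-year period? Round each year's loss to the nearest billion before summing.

Year 2006: gap = -1.8 × (8.25 - 4.87) = -6.084%, loss ≈ 21779 × 6.084/100 ≈ 1325.
Year 2007: gap = -1.8 × (7.07 - 4.87) = -3.96%, loss ≈ 21779 × 3.96/100 ≈ 862.
Year 2008: gap = -1.8 × (9.23 - 4.87) = -7.848%, loss ≈ 21779 × 7.848/100 ≈ 1709.
Year 2009: gap = -1.8 × (7.68 - 4.87) = -5.058%, loss ≈ 21779 × 5.058/100 ≈ 1102.
Year 2010: gap = -1.8 × (8.58 - 4.87) = -6.678%, loss ≈ 21779 × 6.678/100 ≈ 1454.
Total lost output = 1325 + 862 + 1709 + 1102 + 1454 = 6452 billion.

$6,452 billion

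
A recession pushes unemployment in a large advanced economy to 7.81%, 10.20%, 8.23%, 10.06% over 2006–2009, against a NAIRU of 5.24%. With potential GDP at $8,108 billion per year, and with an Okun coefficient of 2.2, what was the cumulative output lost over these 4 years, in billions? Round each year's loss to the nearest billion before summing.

Year 2006: gap = -2.2 × (7.81 - 5.24) = -5.654%, loss ≈ 8108 × 5.654/100 ≈ 458.
Year 2007: gap = -2.2 × (10.2 - 5.24) = -10.912%, loss ≈ 8108 × 10.912/100 ≈ 885.
Year 2008: gap = -2.2 × (8.23 - 5.24) = -6.578%, loss ≈ 8108 × 6.578/100 ≈ 533.
Year 2009: gap = -2.2 × (10.06 - 5.24) = -10.604%, loss ≈ 8108 × 10.604/100 ≈ 860.
Total lost output = 458 + 885 + 533 + 860 = 2736 billion.

$2,736 billion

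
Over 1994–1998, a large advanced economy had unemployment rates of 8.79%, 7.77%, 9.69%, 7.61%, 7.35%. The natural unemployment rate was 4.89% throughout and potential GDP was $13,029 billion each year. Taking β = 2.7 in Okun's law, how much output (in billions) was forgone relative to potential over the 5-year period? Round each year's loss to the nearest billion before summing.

$5,896 billion

Year 1994: gap = -2.7 × (8.79 - 4.89) = -10.53%, loss ≈ 13029 × 10.53/100 ≈ 1372.
Year 1995: gap = -2.7 × (7.77 - 4.89) = -7.776%, loss ≈ 13029 × 7.776/100 ≈ 1013.
Year 1996: gap = -2.7 × (9.69 - 4.89) = -12.96%, loss ≈ 13029 × 12.96/100 ≈ 1689.
Year 1997: gap = -2.7 × (7.61 - 4.89) = -7.344%, loss ≈ 13029 × 7.344/100 ≈ 957.
Year 1998: gap = -2.7 × (7.35 - 4.89) = -6.642%, loss ≈ 13029 × 6.642/100 ≈ 865.
Total lost output = 1372 + 1013 + 1689 + 957 + 865 = 5896 billion.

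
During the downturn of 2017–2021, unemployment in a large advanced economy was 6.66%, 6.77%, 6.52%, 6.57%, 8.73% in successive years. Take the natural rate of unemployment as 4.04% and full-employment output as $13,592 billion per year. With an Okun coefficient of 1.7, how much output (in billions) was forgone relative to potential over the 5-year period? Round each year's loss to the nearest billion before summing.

Year 2017: gap = -1.7 × (6.66 - 4.04) = -4.454%, loss ≈ 13592 × 4.454/100 ≈ 605.
Year 2018: gap = -1.7 × (6.77 - 4.04) = -4.641%, loss ≈ 13592 × 4.641/100 ≈ 631.
Year 2019: gap = -1.7 × (6.52 - 4.04) = -4.216%, loss ≈ 13592 × 4.216/100 ≈ 573.
Year 2020: gap = -1.7 × (6.57 - 4.04) = -4.301%, loss ≈ 13592 × 4.301/100 ≈ 585.
Year 2021: gap = -1.7 × (8.73 - 4.04) = -7.973%, loss ≈ 13592 × 7.973/100 ≈ 1084.
Total lost output = 605 + 631 + 573 + 585 + 1084 = 3478 billion.

$3,478 billion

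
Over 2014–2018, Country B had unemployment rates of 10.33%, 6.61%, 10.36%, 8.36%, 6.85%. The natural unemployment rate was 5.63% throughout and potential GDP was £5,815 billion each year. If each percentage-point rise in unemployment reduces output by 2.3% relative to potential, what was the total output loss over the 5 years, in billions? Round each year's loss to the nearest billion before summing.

Year 2014: gap = -2.3 × (10.33 - 5.63) = -10.81%, loss ≈ 5815 × 10.81/100 ≈ 629.
Year 2015: gap = -2.3 × (6.61 - 5.63) = -2.254%, loss ≈ 5815 × 2.254/100 ≈ 131.
Year 2016: gap = -2.3 × (10.36 - 5.63) = -10.879%, loss ≈ 5815 × 10.879/100 ≈ 633.
Year 2017: gap = -2.3 × (8.36 - 5.63) = -6.279%, loss ≈ 5815 × 6.279/100 ≈ 365.
Year 2018: gap = -2.3 × (6.85 - 5.63) = -2.806%, loss ≈ 5815 × 2.806/100 ≈ 163.
Total lost output = 629 + 131 + 633 + 365 + 163 = 1921 billion.

£1,921 billion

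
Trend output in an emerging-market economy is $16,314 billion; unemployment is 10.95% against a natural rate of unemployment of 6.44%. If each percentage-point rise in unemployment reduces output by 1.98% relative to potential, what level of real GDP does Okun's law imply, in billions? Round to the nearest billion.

$14,857 billion

Unemployment gap = 10.95 - 6.44 = 4.51 points, so the output gap is -1.98 × 4.51 = -8.9298%.
Actual GDP = 16314 × (1 - 8.9298/100) = 16314 × 0.910702 ≈ 14857 billion.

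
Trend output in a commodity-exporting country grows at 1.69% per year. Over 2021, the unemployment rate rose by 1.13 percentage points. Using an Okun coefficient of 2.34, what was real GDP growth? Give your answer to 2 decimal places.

-0.95%

Growth-rate Okun's law: g_Y = g_Y* - β × Δu.
g_Y = 1.69 - 2.34 × (1.13) = 1.69 - 2.6442 = -0.9542%, i.e. -0.95% to 2 d.p.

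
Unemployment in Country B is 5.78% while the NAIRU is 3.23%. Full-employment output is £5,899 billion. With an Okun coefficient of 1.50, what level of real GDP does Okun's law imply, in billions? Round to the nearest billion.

Unemployment gap = 5.78 - 3.23 = 2.55 points, so the output gap is -1.5 × 2.55 = -3.825%.
Actual GDP = 5899 × (1 - 3.825/100) = 5899 × 0.96175 ≈ 5673 billion.

£5,673 billion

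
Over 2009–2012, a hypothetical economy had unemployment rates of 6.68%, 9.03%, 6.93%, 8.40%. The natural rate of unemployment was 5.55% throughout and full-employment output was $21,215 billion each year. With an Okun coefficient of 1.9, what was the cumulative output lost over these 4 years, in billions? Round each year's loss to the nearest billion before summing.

$3,563 billion

Year 2009: gap = -1.9 × (6.68 - 5.55) = -2.147%, loss ≈ 21215 × 2.147/100 ≈ 455.
Year 2010: gap = -1.9 × (9.03 - 5.55) = -6.612%, loss ≈ 21215 × 6.612/100 ≈ 1403.
Year 2011: gap = -1.9 × (6.93 - 5.55) = -2.622%, loss ≈ 21215 × 2.622/100 ≈ 556.
Year 2012: gap = -1.9 × (8.4 - 5.55) = -5.415%, loss ≈ 21215 × 5.415/100 ≈ 1149.
Total lost output = 455 + 1403 + 556 + 1149 = 3563 billion.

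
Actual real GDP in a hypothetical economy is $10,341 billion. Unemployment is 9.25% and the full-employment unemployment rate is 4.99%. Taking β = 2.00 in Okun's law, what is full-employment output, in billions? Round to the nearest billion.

Unemployment gap = 9.25 - 4.99 = 4.26 points, so output gap = -2 × 4.26 = -8.52%.
Since Y = Y* × (1 + gap/100), Y* = 10341/0.9148 ≈ 11304 billion.

$11,304 billion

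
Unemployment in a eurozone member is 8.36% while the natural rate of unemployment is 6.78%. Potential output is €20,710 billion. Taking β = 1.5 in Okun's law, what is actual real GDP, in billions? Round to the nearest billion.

€20,219 billion

Unemployment gap = 8.36 - 6.78 = 1.58 points, so the output gap is -1.5 × 1.58 = -2.37%.
Actual GDP = 20710 × (1 - 2.37/100) = 20710 × 0.9763 ≈ 20219 billion.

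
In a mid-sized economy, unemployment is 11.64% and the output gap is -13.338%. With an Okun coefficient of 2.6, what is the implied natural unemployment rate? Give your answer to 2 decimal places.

6.51%

From Okun's law, u - u* = -(output gap)/β = -(-13.338)/2.6 = 5.13 points.
So u* = 11.64 - 5.13 = 6.51%.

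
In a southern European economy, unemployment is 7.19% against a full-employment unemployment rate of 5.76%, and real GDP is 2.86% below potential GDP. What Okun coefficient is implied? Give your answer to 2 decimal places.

β ≈ 2.00

Okun's law: output gap = -β × (u - u*).
-2.86 = -β × (7.19 - 5.76) = -β × 1.43, so β = 2.86/1.43 = 2.00.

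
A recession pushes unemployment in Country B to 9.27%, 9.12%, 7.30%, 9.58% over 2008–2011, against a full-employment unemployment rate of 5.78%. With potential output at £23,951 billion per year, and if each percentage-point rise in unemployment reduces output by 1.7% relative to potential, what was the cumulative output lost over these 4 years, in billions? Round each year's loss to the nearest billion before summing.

£4,947 billion

Year 2008: gap = -1.7 × (9.27 - 5.78) = -5.933%, loss ≈ 23951 × 5.933/100 ≈ 1421.
Year 2009: gap = -1.7 × (9.12 - 5.78) = -5.678%, loss ≈ 23951 × 5.678/100 ≈ 1360.
Year 2010: gap = -1.7 × (7.3 - 5.78) = -2.584%, loss ≈ 23951 × 2.584/100 ≈ 619.
Year 2011: gap = -1.7 × (9.58 - 5.78) = -6.46%, loss ≈ 23951 × 6.46/100 ≈ 1547.
Total lost output = 1421 + 1360 + 619 + 1547 = 4947 billion.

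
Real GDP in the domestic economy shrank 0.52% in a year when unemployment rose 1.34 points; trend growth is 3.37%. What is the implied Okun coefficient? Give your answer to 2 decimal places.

Growth form: g_Y = g_Y* - β × Δu, so β = (g_Y* - g_Y)/Δu.
β = (3.37 + 0.52)/1.34 = 3.89/1.34 = 2.90.

β ≈ 2.90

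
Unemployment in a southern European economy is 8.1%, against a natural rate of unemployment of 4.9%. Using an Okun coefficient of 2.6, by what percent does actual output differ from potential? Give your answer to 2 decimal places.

-8.32%

The unemployment gap is 8.1 - 4.9 = 3.2 percentage points.
Okun's law gives an output gap of -2.6 × 3.2 = -8.32%, i.e. 8.32% below potential.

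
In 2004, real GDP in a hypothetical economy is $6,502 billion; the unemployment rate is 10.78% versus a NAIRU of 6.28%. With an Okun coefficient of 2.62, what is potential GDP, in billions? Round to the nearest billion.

Unemployment gap = 10.78 - 6.28 = 4.5 points, so output gap = -2.62 × 4.5 = -11.79%.
Since Y = Y* × (1 + gap/100), Y* = 6502/0.8821 ≈ 7371 billion.

$7,371 billion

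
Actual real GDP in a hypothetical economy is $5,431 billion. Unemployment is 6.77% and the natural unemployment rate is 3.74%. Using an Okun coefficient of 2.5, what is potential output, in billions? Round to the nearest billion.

$5,876 billion

Unemployment gap = 6.77 - 3.74 = 3.03 points, so output gap = -2.5 × 3.03 = -7.575%.
Since Y = Y* × (1 + gap/100), Y* = 5431/0.92425 ≈ 5876 billion.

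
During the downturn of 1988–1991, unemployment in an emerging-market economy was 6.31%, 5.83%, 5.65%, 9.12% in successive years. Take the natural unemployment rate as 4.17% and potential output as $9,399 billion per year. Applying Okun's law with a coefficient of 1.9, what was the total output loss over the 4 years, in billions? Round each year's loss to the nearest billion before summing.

Year 1988: gap = -1.9 × (6.31 - 4.17) = -4.066%, loss ≈ 9399 × 4.066/100 ≈ 382.
Year 1989: gap = -1.9 × (5.83 - 4.17) = -3.154%, loss ≈ 9399 × 3.154/100 ≈ 296.
Year 1990: gap = -1.9 × (5.65 - 4.17) = -2.812%, loss ≈ 9399 × 2.812/100 ≈ 264.
Year 1991: gap = -1.9 × (9.12 - 4.17) = -9.405%, loss ≈ 9399 × 9.405/100 ≈ 884.
Total lost output = 382 + 296 + 264 + 884 = 1826 billion.

$1,826 billion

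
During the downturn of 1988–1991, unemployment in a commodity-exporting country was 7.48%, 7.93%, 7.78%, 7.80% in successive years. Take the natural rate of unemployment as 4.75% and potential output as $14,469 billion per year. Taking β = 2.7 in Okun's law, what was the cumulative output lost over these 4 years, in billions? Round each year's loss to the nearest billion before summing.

Year 1988: gap = -2.7 × (7.48 - 4.75) = -7.371%, loss ≈ 14469 × 7.371/100 ≈ 1067.
Year 1989: gap = -2.7 × (7.93 - 4.75) = -8.586%, loss ≈ 14469 × 8.586/100 ≈ 1242.
Year 1990: gap = -2.7 × (7.78 - 4.75) = -8.181%, loss ≈ 14469 × 8.181/100 ≈ 1184.
Year 1991: gap = -2.7 × (7.8 - 4.75) = -8.235%, loss ≈ 14469 × 8.235/100 ≈ 1192.
Total lost output = 1067 + 1242 + 1184 + 1192 = 4685 billion.

$4,685 billion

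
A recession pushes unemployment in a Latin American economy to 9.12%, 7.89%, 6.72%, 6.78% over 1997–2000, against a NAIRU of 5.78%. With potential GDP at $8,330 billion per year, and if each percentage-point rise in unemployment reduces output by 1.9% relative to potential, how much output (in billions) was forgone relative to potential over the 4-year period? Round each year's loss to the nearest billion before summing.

Year 1997: gap = -1.9 × (9.12 - 5.78) = -6.346%, loss ≈ 8330 × 6.346/100 ≈ 529.
Year 1998: gap = -1.9 × (7.89 - 5.78) = -4.009%, loss ≈ 8330 × 4.009/100 ≈ 334.
Year 1999: gap = -1.9 × (6.72 - 5.78) = -1.786%, loss ≈ 8330 × 1.786/100 ≈ 149.
Year 2000: gap = -1.9 × (6.78 - 5.78) = -1.9%, loss ≈ 8330 × 1.9/100 ≈ 158.
Total lost output = 529 + 334 + 149 + 158 = 1170 billion.

$1,170 billion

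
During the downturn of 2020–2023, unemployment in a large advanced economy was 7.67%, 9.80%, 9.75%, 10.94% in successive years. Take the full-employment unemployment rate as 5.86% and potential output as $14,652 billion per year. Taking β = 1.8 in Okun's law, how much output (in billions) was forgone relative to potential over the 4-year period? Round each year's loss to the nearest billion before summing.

Year 2020: gap = -1.8 × (7.67 - 5.86) = -3.258%, loss ≈ 14652 × 3.258/100 ≈ 477.
Year 2021: gap = -1.8 × (9.8 - 5.86) = -7.092%, loss ≈ 14652 × 7.092/100 ≈ 1039.
Year 2022: gap = -1.8 × (9.75 - 5.86) = -7.002%, loss ≈ 14652 × 7.002/100 ≈ 1026.
Year 2023: gap = -1.8 × (10.94 - 5.86) = -9.144%, loss ≈ 14652 × 9.144/100 ≈ 1340.
Total lost output = 477 + 1039 + 1026 + 1340 = 3882 billion.

$3,882 billion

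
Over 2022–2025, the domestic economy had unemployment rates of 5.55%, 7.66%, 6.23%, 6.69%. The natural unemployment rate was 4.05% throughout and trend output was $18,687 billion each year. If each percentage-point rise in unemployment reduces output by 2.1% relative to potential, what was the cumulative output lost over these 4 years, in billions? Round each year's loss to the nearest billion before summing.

$3,897 billion

Year 2022: gap = -2.1 × (5.55 - 4.05) = -3.15%, loss ≈ 18687 × 3.15/100 ≈ 589.
Year 2023: gap = -2.1 × (7.66 - 4.05) = -7.581%, loss ≈ 18687 × 7.581/100 ≈ 1417.
Year 2024: gap = -2.1 × (6.23 - 4.05) = -4.578%, loss ≈ 18687 × 4.578/100 ≈ 855.
Year 2025: gap = -2.1 × (6.69 - 4.05) = -5.544%, loss ≈ 18687 × 5.544/100 ≈ 1036.
Total lost output = 589 + 1417 + 855 + 1036 = 3897 billion.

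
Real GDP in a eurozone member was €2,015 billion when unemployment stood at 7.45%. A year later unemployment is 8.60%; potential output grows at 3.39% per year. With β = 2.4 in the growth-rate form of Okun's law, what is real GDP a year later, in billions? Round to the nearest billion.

€2,028 billion

Δu = 8.6 - 7.45 = 1.15 points.
Okun's law (growth form): g_Y = g_Y* - β × Δu = 3.39 - 2.4 × (1.15) = 3.39 - 2.76 = 0.63%.
Real GDP in the next year = 2015 × (1 + 0.63/100) = 2015 × 1.0063 ≈ 2028 billion.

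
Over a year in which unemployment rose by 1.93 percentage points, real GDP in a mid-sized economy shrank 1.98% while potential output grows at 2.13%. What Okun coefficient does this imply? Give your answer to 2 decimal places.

β ≈ 2.13

Growth form: g_Y = g_Y* - β × Δu, so β = (g_Y* - g_Y)/Δu.
β = (2.13 + 1.98)/1.93 = 4.11/1.93 = 2.13.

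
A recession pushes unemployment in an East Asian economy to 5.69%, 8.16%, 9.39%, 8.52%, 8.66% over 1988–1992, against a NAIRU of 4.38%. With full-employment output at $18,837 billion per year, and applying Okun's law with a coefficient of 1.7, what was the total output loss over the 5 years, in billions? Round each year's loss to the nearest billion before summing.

Year 1988: gap = -1.7 × (5.69 - 4.38) = -2.227%, loss ≈ 18837 × 2.227/100 ≈ 419.
Year 1989: gap = -1.7 × (8.16 - 4.38) = -6.426%, loss ≈ 18837 × 6.426/100 ≈ 1210.
Year 1990: gap = -1.7 × (9.39 - 4.38) = -8.517%, loss ≈ 18837 × 8.517/100 ≈ 1604.
Year 1991: gap = -1.7 × (8.52 - 4.38) = -7.038%, loss ≈ 18837 × 7.038/100 ≈ 1326.
Year 1992: gap = -1.7 × (8.66 - 4.38) = -7.276%, loss ≈ 18837 × 7.276/100 ≈ 1371.
Total lost output = 419 + 1210 + 1604 + 1326 + 1371 = 5930 billion.

$5,930 billion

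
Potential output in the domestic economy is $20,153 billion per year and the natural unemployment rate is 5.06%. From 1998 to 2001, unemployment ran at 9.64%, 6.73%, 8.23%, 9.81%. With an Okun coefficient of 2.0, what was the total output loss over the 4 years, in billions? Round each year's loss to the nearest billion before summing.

Year 1998: gap = -2.0 × (9.64 - 5.06) = -9.16%, loss ≈ 20153 × 9.16/100 ≈ 1846.
Year 1999: gap = -2.0 × (6.73 - 5.06) = -3.34%, loss ≈ 20153 × 3.34/100 ≈ 673.
Year 2000: gap = -2.0 × (8.23 - 5.06) = -6.34%, loss ≈ 20153 × 6.34/100 ≈ 1278.
Year 2001: gap = -2.0 × (9.81 - 5.06) = -9.5%, loss ≈ 20153 × 9.5/100 ≈ 1915.
Total lost output = 1846 + 673 + 1278 + 1915 = 5712 billion.

$5,712 billion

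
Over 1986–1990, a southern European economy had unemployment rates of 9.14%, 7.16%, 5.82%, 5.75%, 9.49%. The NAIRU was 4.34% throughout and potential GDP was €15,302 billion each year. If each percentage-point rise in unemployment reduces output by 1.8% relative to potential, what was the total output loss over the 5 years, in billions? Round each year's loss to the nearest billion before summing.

Year 1986: gap = -1.8 × (9.14 - 4.34) = -8.64%, loss ≈ 15302 × 8.64/100 ≈ 1322.
Year 1987: gap = -1.8 × (7.16 - 4.34) = -5.076%, loss ≈ 15302 × 5.076/100 ≈ 777.
Year 1988: gap = -1.8 × (5.82 - 4.34) = -2.664%, loss ≈ 15302 × 2.664/100 ≈ 408.
Year 1989: gap = -1.8 × (5.75 - 4.34) = -2.538%, loss ≈ 15302 × 2.538/100 ≈ 388.
Year 1990: gap = -1.8 × (9.49 - 4.34) = -9.27%, loss ≈ 15302 × 9.27/100 ≈ 1418.
Total lost output = 1322 + 777 + 408 + 388 + 1418 = 4313 billion.

€4,313 billion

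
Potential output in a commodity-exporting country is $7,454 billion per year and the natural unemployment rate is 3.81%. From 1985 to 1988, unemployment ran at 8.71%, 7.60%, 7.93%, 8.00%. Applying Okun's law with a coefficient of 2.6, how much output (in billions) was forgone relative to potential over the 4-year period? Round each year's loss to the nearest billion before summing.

$3,295 billion

Year 1985: gap = -2.6 × (8.71 - 3.81) = -12.74%, loss ≈ 7454 × 12.74/100 ≈ 950.
Year 1986: gap = -2.6 × (7.6 - 3.81) = -9.854%, loss ≈ 7454 × 9.854/100 ≈ 735.
Year 1987: gap = -2.6 × (7.93 - 3.81) = -10.712%, loss ≈ 7454 × 10.712/100 ≈ 798.
Year 1988: gap = -2.6 × (8 - 3.81) = -10.894%, loss ≈ 7454 × 10.894/100 ≈ 812.
Total lost output = 950 + 735 + 798 + 812 = 3295 billion.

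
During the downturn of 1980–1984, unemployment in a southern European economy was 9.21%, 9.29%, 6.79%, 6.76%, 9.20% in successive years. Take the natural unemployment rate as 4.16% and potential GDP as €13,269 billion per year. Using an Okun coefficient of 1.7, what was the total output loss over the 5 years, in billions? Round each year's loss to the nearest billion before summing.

Year 1980: gap = -1.7 × (9.21 - 4.16) = -8.585%, loss ≈ 13269 × 8.585/100 ≈ 1139.
Year 1981: gap = -1.7 × (9.29 - 4.16) = -8.721%, loss ≈ 13269 × 8.721/100 ≈ 1157.
Year 1982: gap = -1.7 × (6.79 - 4.16) = -4.471%, loss ≈ 13269 × 4.471/100 ≈ 593.
Year 1983: gap = -1.7 × (6.76 - 4.16) = -4.42%, loss ≈ 13269 × 4.42/100 ≈ 586.
Year 1984: gap = -1.7 × (9.2 - 4.16) = -8.568%, loss ≈ 13269 × 8.568/100 ≈ 1137.
Total lost output = 1139 + 1157 + 593 + 586 + 1137 = 4612 billion.

€4,612 billion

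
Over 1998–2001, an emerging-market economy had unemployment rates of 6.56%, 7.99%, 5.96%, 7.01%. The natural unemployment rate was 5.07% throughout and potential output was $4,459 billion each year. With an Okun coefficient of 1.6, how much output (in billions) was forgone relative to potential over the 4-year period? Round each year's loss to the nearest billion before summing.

Year 1998: gap = -1.6 × (6.56 - 5.07) = -2.384%, loss ≈ 4459 × 2.384/100 ≈ 106.
Year 1999: gap = -1.6 × (7.99 - 5.07) = -4.672%, loss ≈ 4459 × 4.672/100 ≈ 208.
Year 2000: gap = -1.6 × (5.96 - 5.07) = -1.424%, loss ≈ 4459 × 1.424/100 ≈ 63.
Year 2001: gap = -1.6 × (7.01 - 5.07) = -3.104%, loss ≈ 4459 × 3.104/100 ≈ 138.
Total lost output = 106 + 208 + 63 + 138 = 515 billion.

$515 billion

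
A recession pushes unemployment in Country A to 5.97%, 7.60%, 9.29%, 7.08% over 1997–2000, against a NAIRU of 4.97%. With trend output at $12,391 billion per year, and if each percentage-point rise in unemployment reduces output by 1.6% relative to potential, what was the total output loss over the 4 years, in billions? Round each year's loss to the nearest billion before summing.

$1,993 billion

Year 1997: gap = -1.6 × (5.97 - 4.97) = -1.6%, loss ≈ 12391 × 1.6/100 ≈ 198.
Year 1998: gap = -1.6 × (7.6 - 4.97) = -4.208%, loss ≈ 12391 × 4.208/100 ≈ 521.
Year 1999: gap = -1.6 × (9.29 - 4.97) = -6.912%, loss ≈ 12391 × 6.912/100 ≈ 856.
Year 2000: gap = -1.6 × (7.08 - 4.97) = -3.376%, loss ≈ 12391 × 3.376/100 ≈ 418.
Total lost output = 198 + 521 + 856 + 418 = 1993 billion.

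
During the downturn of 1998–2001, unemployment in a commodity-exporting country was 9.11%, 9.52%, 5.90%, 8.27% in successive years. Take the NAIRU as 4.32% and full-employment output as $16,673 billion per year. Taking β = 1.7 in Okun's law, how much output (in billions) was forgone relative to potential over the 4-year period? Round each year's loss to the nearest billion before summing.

Year 1998: gap = -1.7 × (9.11 - 4.32) = -8.143%, loss ≈ 16673 × 8.143/100 ≈ 1358.
Year 1999: gap = -1.7 × (9.52 - 4.32) = -8.84%, loss ≈ 16673 × 8.84/100 ≈ 1474.
Year 2000: gap = -1.7 × (5.9 - 4.32) = -2.686%, loss ≈ 16673 × 2.686/100 ≈ 448.
Year 2001: gap = -1.7 × (8.27 - 4.32) = -6.715%, loss ≈ 16673 × 6.715/100 ≈ 1120.
Total lost output = 1358 + 1474 + 448 + 1120 = 4400 billion.

$4,400 billion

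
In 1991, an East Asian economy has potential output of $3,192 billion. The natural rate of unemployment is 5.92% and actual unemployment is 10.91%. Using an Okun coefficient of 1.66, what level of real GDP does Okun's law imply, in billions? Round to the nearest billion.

$2,928 billion

Unemployment gap = 10.91 - 5.92 = 4.99 points, so the output gap is -1.66 × 4.99 = -8.2834%.
Actual GDP = 3192 × (1 - 8.2834/100) = 3192 × 0.917166 ≈ 2928 billion.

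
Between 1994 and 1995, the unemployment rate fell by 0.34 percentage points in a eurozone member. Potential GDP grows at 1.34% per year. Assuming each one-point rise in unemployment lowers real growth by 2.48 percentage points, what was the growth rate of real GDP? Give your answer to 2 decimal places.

Growth-rate Okun's law: g_Y = g_Y* - β × Δu.
g_Y = 1.34 - 2.48 × (-0.34) = 1.34 + 0.8432 = 2.1832%, i.e. 2.18% to 2 d.p.

2.18%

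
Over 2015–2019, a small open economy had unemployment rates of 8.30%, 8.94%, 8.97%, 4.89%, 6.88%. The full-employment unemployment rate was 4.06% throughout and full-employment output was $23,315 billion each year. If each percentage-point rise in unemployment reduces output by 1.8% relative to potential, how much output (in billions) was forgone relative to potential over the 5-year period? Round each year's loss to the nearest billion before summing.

Year 2015: gap = -1.8 × (8.3 - 4.06) = -7.632%, loss ≈ 23315 × 7.632/100 ≈ 1779.
Year 2016: gap = -1.8 × (8.94 - 4.06) = -8.784%, loss ≈ 23315 × 8.784/100 ≈ 2048.
Year 2017: gap = -1.8 × (8.97 - 4.06) = -8.838%, loss ≈ 23315 × 8.838/100 ≈ 2061.
Year 2018: gap = -1.8 × (4.89 - 4.06) = -1.494%, loss ≈ 23315 × 1.494/100 ≈ 348.
Year 2019: gap = -1.8 × (6.88 - 4.06) = -5.076%, loss ≈ 23315 × 5.076/100 ≈ 1183.
Total lost output = 1779 + 2048 + 2061 + 348 + 1183 = 7419 billion.

$7,419 billion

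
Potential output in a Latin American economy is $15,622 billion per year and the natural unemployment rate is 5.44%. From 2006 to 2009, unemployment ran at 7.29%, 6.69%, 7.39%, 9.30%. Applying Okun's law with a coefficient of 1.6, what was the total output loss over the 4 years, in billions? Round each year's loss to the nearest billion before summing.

Year 2006: gap = -1.6 × (7.29 - 5.44) = -2.96%, loss ≈ 15622 × 2.96/100 ≈ 462.
Year 2007: gap = -1.6 × (6.69 - 5.44) = -2%, loss ≈ 15622 × 2/100 ≈ 312.
Year 2008: gap = -1.6 × (7.39 - 5.44) = -3.12%, loss ≈ 15622 × 3.12/100 ≈ 487.
Year 2009: gap = -1.6 × (9.3 - 5.44) = -6.176%, loss ≈ 15622 × 6.176/100 ≈ 965.
Total lost output = 462 + 312 + 487 + 965 = 2226 billion.

$2,226 billion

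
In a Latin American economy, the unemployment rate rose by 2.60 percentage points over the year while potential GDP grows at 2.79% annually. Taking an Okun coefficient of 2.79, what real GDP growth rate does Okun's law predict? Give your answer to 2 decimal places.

-4.46%

Growth-rate Okun's law: g_Y = g_Y* - β × Δu.
g_Y = 2.79 - 2.79 × (2.60) = 2.79 - 7.254 = -4.464%, i.e. -4.46% to 2 d.p.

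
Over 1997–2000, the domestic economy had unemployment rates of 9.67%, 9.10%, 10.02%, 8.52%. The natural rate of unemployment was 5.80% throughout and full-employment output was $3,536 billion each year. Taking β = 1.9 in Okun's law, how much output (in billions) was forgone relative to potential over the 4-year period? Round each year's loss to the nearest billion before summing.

$949 billion

Year 1997: gap = -1.9 × (9.67 - 5.8) = -7.353%, loss ≈ 3536 × 7.353/100 ≈ 260.
Year 1998: gap = -1.9 × (9.1 - 5.8) = -6.27%, loss ≈ 3536 × 6.27/100 ≈ 222.
Year 1999: gap = -1.9 × (10.02 - 5.8) = -8.018%, loss ≈ 3536 × 8.018/100 ≈ 284.
Year 2000: gap = -1.9 × (8.52 - 5.8) = -5.168%, loss ≈ 3536 × 5.168/100 ≈ 183.
Total lost output = 260 + 222 + 284 + 183 = 949 billion.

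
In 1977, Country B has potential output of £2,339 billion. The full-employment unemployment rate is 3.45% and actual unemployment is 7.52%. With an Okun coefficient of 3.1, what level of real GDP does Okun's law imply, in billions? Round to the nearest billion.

Unemployment gap = 7.52 - 3.45 = 4.07 points, so the output gap is -3.1 × 4.07 = -12.617%.
Actual GDP = 2339 × (1 - 12.617/100) = 2339 × 0.87383 ≈ 2044 billion.

£2,044 billion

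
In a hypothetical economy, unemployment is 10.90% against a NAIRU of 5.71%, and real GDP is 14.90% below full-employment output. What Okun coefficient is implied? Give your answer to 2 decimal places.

Okun's law: output gap = -β × (u - u*).
-14.90 = -β × (10.9 - 5.71) = -β × 5.19, so β = 14.9/5.19 = 2.87.

β ≈ 2.87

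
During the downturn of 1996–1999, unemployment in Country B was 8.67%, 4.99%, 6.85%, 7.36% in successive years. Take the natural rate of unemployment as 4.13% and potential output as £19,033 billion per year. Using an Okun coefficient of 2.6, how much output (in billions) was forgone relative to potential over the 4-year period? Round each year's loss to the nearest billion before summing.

Year 1996: gap = -2.6 × (8.67 - 4.13) = -11.804%, loss ≈ 19033 × 11.804/100 ≈ 2247.
Year 1997: gap = -2.6 × (4.99 - 4.13) = -2.236%, loss ≈ 19033 × 2.236/100 ≈ 426.
Year 1998: gap = -2.6 × (6.85 - 4.13) = -7.072%, loss ≈ 19033 × 7.072/100 ≈ 1346.
Year 1999: gap = -2.6 × (7.36 - 4.13) = -8.398%, loss ≈ 19033 × 8.398/100 ≈ 1598.
Total lost output = 2247 + 426 + 1346 + 1598 = 5617 billion.

£5,617 billion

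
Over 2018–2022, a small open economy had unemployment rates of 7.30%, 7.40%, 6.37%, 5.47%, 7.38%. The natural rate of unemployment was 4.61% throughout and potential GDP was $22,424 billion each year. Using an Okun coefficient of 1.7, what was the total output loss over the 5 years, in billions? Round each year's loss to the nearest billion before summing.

Year 2018: gap = -1.7 × (7.3 - 4.61) = -4.573%, loss ≈ 22424 × 4.573/100 ≈ 1025.
Year 2019: gap = -1.7 × (7.4 - 4.61) = -4.743%, loss ≈ 22424 × 4.743/100 ≈ 1064.
Year 2020: gap = -1.7 × (6.37 - 4.61) = -2.992%, loss ≈ 22424 × 2.992/100 ≈ 671.
Year 2021: gap = -1.7 × (5.47 - 4.61) = -1.462%, loss ≈ 22424 × 1.462/100 ≈ 328.
Year 2022: gap = -1.7 × (7.38 - 4.61) = -4.709%, loss ≈ 22424 × 4.709/100 ≈ 1056.
Total lost output = 1025 + 1064 + 671 + 328 + 1056 = 4144 billion.

$4,144 billion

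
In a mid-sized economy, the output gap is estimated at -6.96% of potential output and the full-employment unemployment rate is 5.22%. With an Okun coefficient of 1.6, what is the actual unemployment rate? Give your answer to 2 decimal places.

9.57%

From Okun's law, u - u* = -(output gap)/β = -(-6.96)/1.6 = 4.35 points.
So u = 5.22 + 4.35 = 9.57%.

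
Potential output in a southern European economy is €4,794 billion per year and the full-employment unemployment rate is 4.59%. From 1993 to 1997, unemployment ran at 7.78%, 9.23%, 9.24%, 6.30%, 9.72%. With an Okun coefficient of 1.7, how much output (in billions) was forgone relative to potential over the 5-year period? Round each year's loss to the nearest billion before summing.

Year 1993: gap = -1.7 × (7.78 - 4.59) = -5.423%, loss ≈ 4794 × 5.423/100 ≈ 260.
Year 1994: gap = -1.7 × (9.23 - 4.59) = -7.888%, loss ≈ 4794 × 7.888/100 ≈ 378.
Year 1995: gap = -1.7 × (9.24 - 4.59) = -7.905%, loss ≈ 4794 × 7.905/100 ≈ 379.
Year 1996: gap = -1.7 × (6.3 - 4.59) = -2.907%, loss ≈ 4794 × 2.907/100 ≈ 139.
Year 1997: gap = -1.7 × (9.72 - 4.59) = -8.721%, loss ≈ 4794 × 8.721/100 ≈ 418.
Total lost output = 260 + 378 + 379 + 139 + 418 = 1574 billion.

€1,574 billion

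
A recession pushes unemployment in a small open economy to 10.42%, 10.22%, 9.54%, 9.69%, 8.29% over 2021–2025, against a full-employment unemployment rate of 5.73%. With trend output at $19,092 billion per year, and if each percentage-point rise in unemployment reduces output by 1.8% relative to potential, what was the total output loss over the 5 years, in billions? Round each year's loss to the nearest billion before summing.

Year 2021: gap = -1.8 × (10.42 - 5.73) = -8.442%, loss ≈ 19092 × 8.442/100 ≈ 1612.
Year 2022: gap = -1.8 × (10.22 - 5.73) = -8.082%, loss ≈ 19092 × 8.082/100 ≈ 1543.
Year 2023: gap = -1.8 × (9.54 - 5.73) = -6.858%, loss ≈ 19092 × 6.858/100 ≈ 1309.
Year 2024: gap = -1.8 × (9.69 - 5.73) = -7.128%, loss ≈ 19092 × 7.128/100 ≈ 1361.
Year 2025: gap = -1.8 × (8.29 - 5.73) = -4.608%, loss ≈ 19092 × 4.608/100 ≈ 880.
Total lost output = 1612 + 1543 + 1309 + 1361 + 880 = 6705 billion.

$6,705 billion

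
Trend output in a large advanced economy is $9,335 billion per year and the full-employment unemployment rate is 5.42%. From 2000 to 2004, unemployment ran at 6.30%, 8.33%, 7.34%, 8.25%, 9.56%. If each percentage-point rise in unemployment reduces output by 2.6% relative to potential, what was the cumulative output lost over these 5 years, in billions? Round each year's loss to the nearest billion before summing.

Year 2000: gap = -2.6 × (6.3 - 5.42) = -2.288%, loss ≈ 9335 × 2.288/100 ≈ 214.
Year 2001: gap = -2.6 × (8.33 - 5.42) = -7.566%, loss ≈ 9335 × 7.566/100 ≈ 706.
Year 2002: gap = -2.6 × (7.34 - 5.42) = -4.992%, loss ≈ 9335 × 4.992/100 ≈ 466.
Year 2003: gap = -2.6 × (8.25 - 5.42) = -7.358%, loss ≈ 9335 × 7.358/100 ≈ 687.
Year 2004: gap = -2.6 × (9.56 - 5.42) = -10.764%, loss ≈ 9335 × 10.764/100 ≈ 1005.
Total lost output = 214 + 706 + 466 + 687 + 1005 = 3078 billion.

$3,078 billion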